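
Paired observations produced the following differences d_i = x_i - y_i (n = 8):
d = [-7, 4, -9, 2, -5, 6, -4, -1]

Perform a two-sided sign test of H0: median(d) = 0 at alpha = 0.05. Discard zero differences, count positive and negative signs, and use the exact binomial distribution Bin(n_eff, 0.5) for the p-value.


Step 1: Discard zero differences. Original n = 8; n_eff = number of nonzero differences = 8.
Nonzero differences (with sign): -7, +4, -9, +2, -5, +6, -4, -1
Step 2: Count signs: positive = 3, negative = 5.
Step 3: Under H0: P(positive) = 0.5, so the number of positives S ~ Bin(8, 0.5).
Step 4: Two-sided exact p-value = sum of Bin(8,0.5) probabilities at or below the observed probability = 0.726562.
Step 5: alpha = 0.05. fail to reject H0.

n_eff = 8, pos = 3, neg = 5, p = 0.726562, fail to reject H0.


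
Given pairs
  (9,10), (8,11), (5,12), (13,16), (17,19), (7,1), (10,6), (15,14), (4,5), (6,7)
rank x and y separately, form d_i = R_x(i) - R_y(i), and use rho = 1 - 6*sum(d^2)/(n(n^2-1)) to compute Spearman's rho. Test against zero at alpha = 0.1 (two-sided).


Step 1: Rank x and y separately (midranks; no ties here).
rank(x): 9->6, 8->5, 5->2, 13->8, 17->10, 7->4, 10->7, 15->9, 4->1, 6->3
rank(y): 10->5, 11->6, 12->7, 16->9, 19->10, 1->1, 6->3, 14->8, 5->2, 7->4
Step 2: d_i = R_x(i) - R_y(i); compute d_i^2.
  (6-5)^2=1, (5-6)^2=1, (2-7)^2=25, (8-9)^2=1, (10-10)^2=0, (4-1)^2=9, (7-3)^2=16, (9-8)^2=1, (1-2)^2=1, (3-4)^2=1
sum(d^2) = 56.
Step 3: rho = 1 - 6*56 / (10*(10^2 - 1)) = 1 - 336/990 = 0.660606.
Step 4: Under H0, t = rho * sqrt((n-2)/(1-rho^2)) = 2.4889 ~ t(8).
Step 5: Two-sided p-value from the t-distribution with 8 df = 0.037588.
Step 6: alpha = 0.1. reject H0.

rho = 0.6606, p = 0.037588, reject H0 at alpha = 0.1.


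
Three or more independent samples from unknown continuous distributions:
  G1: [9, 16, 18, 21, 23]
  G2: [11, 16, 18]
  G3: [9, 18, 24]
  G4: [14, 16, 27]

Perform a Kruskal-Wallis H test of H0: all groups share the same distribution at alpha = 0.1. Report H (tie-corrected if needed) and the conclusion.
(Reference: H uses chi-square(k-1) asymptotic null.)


Step 1: Combine all N = 14 observations and assign midranks.
sorted (value, group, rank): (9,G1,1.5), (9,G3,1.5), (11,G2,3), (14,G4,4), (16,G1,6), (16,G2,6), (16,G4,6), (18,G1,9), (18,G2,9), (18,G3,9), (21,G1,11), (23,G1,12), (24,G3,13), (27,G4,14)
Step 2: Sum ranks within each group.
R_1 = 39.5 (n_1 = 5)
R_2 = 18 (n_2 = 3)
R_3 = 23.5 (n_3 = 3)
R_4 = 24 (n_4 = 3)
Step 3: H = 12/(N(N+1)) * sum(R_i^2/n_i) - 3(N+1)
     = 12/(14*15) * (39.5^2/5 + 18^2/3 + 23.5^2/3 + 24^2/3) - 3*15
     = 0.057143 * 796.133 - 45
     = 0.493333.
Step 4: Ties present; correction factor C = 1 - 54/(14^3 - 14) = 0.980220. Corrected H = 0.493333 / 0.980220 = 0.503288.
Step 5: Under H0, H ~ chi^2(3); p-value = 0.918168.
Step 6: alpha = 0.1. fail to reject H0.

H = 0.5033, df = 3, p = 0.918168, fail to reject H0.


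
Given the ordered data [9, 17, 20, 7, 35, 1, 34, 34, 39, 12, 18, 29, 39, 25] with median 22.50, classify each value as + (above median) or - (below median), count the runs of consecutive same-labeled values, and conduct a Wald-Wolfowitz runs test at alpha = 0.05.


Step 1: Compute median = 22.50; label A = above, B = below.
Labels in order: BBBBABAAABBAAA  (n_A = 7, n_B = 7)
Step 2: Count runs R = 6.
Step 3: Under H0 (random ordering), E[R] = 2*n_A*n_B/(n_A+n_B) + 1 = 2*7*7/14 + 1 = 8.0000.
        Var[R] = 2*n_A*n_B*(2*n_A*n_B - n_A - n_B) / ((n_A+n_B)^2 * (n_A+n_B-1)) = 8232/2548 = 3.2308.
        SD[R] = 1.7974.
Step 4: Continuity-corrected z = (R + 0.5 - E[R]) / SD[R] = (6 + 0.5 - 8.0000) / 1.7974 = -0.8345.
Step 5: Two-sided p-value via normal approximation = 2*(1 - Phi(|z|)) = 0.403986.
Step 6: alpha = 0.05. fail to reject H0.

R = 6, z = -0.8345, p = 0.403986, fail to reject H0.


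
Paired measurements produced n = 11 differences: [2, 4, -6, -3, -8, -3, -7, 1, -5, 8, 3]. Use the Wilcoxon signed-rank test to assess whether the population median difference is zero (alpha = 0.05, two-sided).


Step 1: Drop any zero differences (none here) and take |d_i|.
|d| = [2, 4, 6, 3, 8, 3, 7, 1, 5, 8, 3]
Step 2: Midrank |d_i| (ties get averaged ranks).
ranks: |2|->2, |4|->6, |6|->8, |3|->4, |8|->10.5, |3|->4, |7|->9, |1|->1, |5|->7, |8|->10.5, |3|->4
Step 3: Attach original signs; sum ranks with positive sign and with negative sign.
W+ = 2 + 6 + 1 + 10.5 + 4 = 23.5
W- = 8 + 4 + 10.5 + 4 + 9 + 7 = 42.5
(Check: W+ + W- = 66 should equal n(n+1)/2 = 66.)
Step 4: Test statistic W = min(W+, W-) = 23.5.
Step 5: Ties in |d|, so use the tie-corrected normal approximation.
        E[W] = n(n+1)/4 = 11*12/4 = 33.
        Tie groups: |d|=3 (t=3), |d|=8 (t=2); sum(t^3 - t) = 30.
        Var[W] = n(n+1)(2n+1)/24 - sum(t^3-t)/48 = 3036/24 - 30/48 = 125.875.
        z = (W - E[W]) / sqrt(Var[W]) = (23.5 - 33) / 11.2194 = -0.8467.
        Two-sided p = 2*Phi(z) = 0.397136.
Step 6: alpha = 0.05. fail to reject H0.

W+ = 23.5, W- = 42.5, W = min = 23.5, p = 0.397136, fail to reject H0.


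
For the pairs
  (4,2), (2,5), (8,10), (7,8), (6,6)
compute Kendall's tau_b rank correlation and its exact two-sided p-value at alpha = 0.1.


Step 1: Enumerate the 10 unordered pairs (i,j) with i<j and classify each by sign(x_j-x_i) * sign(y_j-y_i).
  (1,2):dx=-2,dy=+3->D; (1,3):dx=+4,dy=+8->C; (1,4):dx=+3,dy=+6->C; (1,5):dx=+2,dy=+4->C
  (2,3):dx=+6,dy=+5->C; (2,4):dx=+5,dy=+3->C; (2,5):dx=+4,dy=+1->C; (3,4):dx=-1,dy=-2->C
  (3,5):dx=-2,dy=-4->C; (4,5):dx=-1,dy=-2->C
Step 2: C = 9, D = 1, total pairs = 10.
Step 3: tau = (C - D)/(n(n-1)/2) = (9 - 1)/10 = 0.800000.
Step 4: Exact two-sided p-value (enumerate n! = 120 permutations of y under H0): p = 0.083333.
Step 5: alpha = 0.1. reject H0.

tau_b = 0.8000 (C=9, D=1), p = 0.083333, reject H0.


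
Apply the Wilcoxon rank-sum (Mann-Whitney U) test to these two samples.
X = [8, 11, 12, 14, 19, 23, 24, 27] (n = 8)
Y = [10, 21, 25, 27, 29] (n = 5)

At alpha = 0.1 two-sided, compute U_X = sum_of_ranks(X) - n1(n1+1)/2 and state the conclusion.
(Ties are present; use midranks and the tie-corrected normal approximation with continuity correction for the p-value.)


Step 1: Combine and sort all 13 observations; assign midranks.
sorted (value, group): (8,X), (10,Y), (11,X), (12,X), (14,X), (19,X), (21,Y), (23,X), (24,X), (25,Y), (27,X), (27,Y), (29,Y)
ranks: 8->1, 10->2, 11->3, 12->4, 14->5, 19->6, 21->7, 23->8, 24->9, 25->10, 27->11.5, 27->11.5, 29->13
Step 2: Rank sum for X: R1 = 1 + 3 + 4 + 5 + 6 + 8 + 9 + 11.5 = 47.5.
Step 3: U_X = R1 - n1(n1+1)/2 = 47.5 - 8*9/2 = 47.5 - 36 = 11.5.
       U_Y = n1*n2 - U_X = 40 - 11.5 = 28.5.
Step 4: Ties are present, so use the tie-corrected normal approximation (with continuity correction) for the p-value.
Step 5: p-value = 0.240919; compare to alpha = 0.1. fail to reject H0.

U_X = 11.5, p = 0.240919, fail to reject H0 at alpha = 0.1.


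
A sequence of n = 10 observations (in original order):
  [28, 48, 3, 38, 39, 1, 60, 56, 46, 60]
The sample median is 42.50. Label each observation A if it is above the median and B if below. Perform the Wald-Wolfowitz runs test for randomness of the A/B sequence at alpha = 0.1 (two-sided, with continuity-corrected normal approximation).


Step 1: Compute median = 42.50; label A = above, B = below.
Labels in order: BABBBBAAAA  (n_A = 5, n_B = 5)
Step 2: Count runs R = 4.
Step 3: Under H0 (random ordering), E[R] = 2*n_A*n_B/(n_A+n_B) + 1 = 2*5*5/10 + 1 = 6.0000.
        Var[R] = 2*n_A*n_B*(2*n_A*n_B - n_A - n_B) / ((n_A+n_B)^2 * (n_A+n_B-1)) = 2000/900 = 2.2222.
        SD[R] = 1.4907.
Step 4: Continuity-corrected z = (R + 0.5 - E[R]) / SD[R] = (4 + 0.5 - 6.0000) / 1.4907 = -1.0062.
Step 5: Two-sided p-value via normal approximation = 2*(1 - Phi(|z|)) = 0.314305.
Step 6: alpha = 0.1. fail to reject H0.

R = 4, z = -1.0062, p = 0.314305, fail to reject H0.


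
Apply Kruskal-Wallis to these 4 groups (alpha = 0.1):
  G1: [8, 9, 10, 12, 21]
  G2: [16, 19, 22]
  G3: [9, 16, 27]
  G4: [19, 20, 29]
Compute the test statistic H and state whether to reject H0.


Step 1: Combine all N = 14 observations and assign midranks.
sorted (value, group, rank): (8,G1,1), (9,G1,2.5), (9,G3,2.5), (10,G1,4), (12,G1,5), (16,G2,6.5), (16,G3,6.5), (19,G2,8.5), (19,G4,8.5), (20,G4,10), (21,G1,11), (22,G2,12), (27,G3,13), (29,G4,14)
Step 2: Sum ranks within each group.
R_1 = 23.5 (n_1 = 5)
R_2 = 27 (n_2 = 3)
R_3 = 22 (n_3 = 3)
R_4 = 32.5 (n_4 = 3)
Step 3: H = 12/(N(N+1)) * sum(R_i^2/n_i) - 3(N+1)
     = 12/(14*15) * (23.5^2/5 + 27^2/3 + 22^2/3 + 32.5^2/3) - 3*15
     = 0.057143 * 866.867 - 45
     = 4.535238.
Step 4: Ties present; correction factor C = 1 - 18/(14^3 - 14) = 0.993407. Corrected H = 4.535238 / 0.993407 = 4.565339.
Step 5: Under H0, H ~ chi^2(3); p-value = 0.206536.
Step 6: alpha = 0.1. fail to reject H0.

H = 4.5653, df = 3, p = 0.206536, fail to reject H0.


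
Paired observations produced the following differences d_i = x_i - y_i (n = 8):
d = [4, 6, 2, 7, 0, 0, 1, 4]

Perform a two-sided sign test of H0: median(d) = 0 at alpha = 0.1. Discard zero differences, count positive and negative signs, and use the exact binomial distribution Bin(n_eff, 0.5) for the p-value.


Step 1: Discard zero differences. Original n = 8; n_eff = number of nonzero differences = 6.
Nonzero differences (with sign): +4, +6, +2, +7, +1, +4
Step 2: Count signs: positive = 6, negative = 0.
Step 3: Under H0: P(positive) = 0.5, so the number of positives S ~ Bin(6, 0.5).
Step 4: Two-sided exact p-value = sum of Bin(6,0.5) probabilities at or below the observed probability = 0.031250.
Step 5: alpha = 0.1. reject H0.

n_eff = 6, pos = 6, neg = 0, p = 0.031250, reject H0.


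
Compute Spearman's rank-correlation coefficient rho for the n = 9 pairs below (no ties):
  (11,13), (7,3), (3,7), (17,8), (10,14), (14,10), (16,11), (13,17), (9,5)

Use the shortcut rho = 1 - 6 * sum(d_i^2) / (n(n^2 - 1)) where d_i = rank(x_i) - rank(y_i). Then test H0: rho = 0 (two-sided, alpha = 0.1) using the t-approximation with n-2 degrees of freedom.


Step 1: Rank x and y separately (midranks; no ties here).
rank(x): 11->5, 7->2, 3->1, 17->9, 10->4, 14->7, 16->8, 13->6, 9->3
rank(y): 13->7, 3->1, 7->3, 8->4, 14->8, 10->5, 11->6, 17->9, 5->2
Step 2: d_i = R_x(i) - R_y(i); compute d_i^2.
  (5-7)^2=4, (2-1)^2=1, (1-3)^2=4, (9-4)^2=25, (4-8)^2=16, (7-5)^2=4, (8-6)^2=4, (6-9)^2=9, (3-2)^2=1
sum(d^2) = 68.
Step 3: rho = 1 - 6*68 / (9*(9^2 - 1)) = 1 - 408/720 = 0.433333.
Step 4: Under H0, t = rho * sqrt((n-2)/(1-rho^2)) = 1.2721 ~ t(7).
Step 5: Two-sided p-value from the t-distribution with 7 df = 0.243952.
Step 6: alpha = 0.1. fail to reject H0.

rho = 0.4333, p = 0.243952, fail to reject H0 at alpha = 0.1.


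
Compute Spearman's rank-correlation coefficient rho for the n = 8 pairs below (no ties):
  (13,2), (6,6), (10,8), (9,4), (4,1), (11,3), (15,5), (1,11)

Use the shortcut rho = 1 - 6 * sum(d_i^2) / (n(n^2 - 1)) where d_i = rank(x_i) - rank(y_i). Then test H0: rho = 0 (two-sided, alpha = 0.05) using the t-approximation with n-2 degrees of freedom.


Step 1: Rank x and y separately (midranks; no ties here).
rank(x): 13->7, 6->3, 10->5, 9->4, 4->2, 11->6, 15->8, 1->1
rank(y): 2->2, 6->6, 8->7, 4->4, 1->1, 3->3, 5->5, 11->8
Step 2: d_i = R_x(i) - R_y(i); compute d_i^2.
  (7-2)^2=25, (3-6)^2=9, (5-7)^2=4, (4-4)^2=0, (2-1)^2=1, (6-3)^2=9, (8-5)^2=9, (1-8)^2=49
sum(d^2) = 106.
Step 3: rho = 1 - 6*106 / (8*(8^2 - 1)) = 1 - 636/504 = -0.261905.
Step 4: Under H0, t = rho * sqrt((n-2)/(1-rho^2)) = -0.6647 ~ t(6).
Step 5: Two-sided p-value from the t-distribution with 6 df = 0.530923.
Step 6: alpha = 0.05. fail to reject H0.

rho = -0.2619, p = 0.530923, fail to reject H0 at alpha = 0.05.


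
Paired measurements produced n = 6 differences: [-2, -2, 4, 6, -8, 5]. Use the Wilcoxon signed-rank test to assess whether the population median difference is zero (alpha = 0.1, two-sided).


Step 1: Drop any zero differences (none here) and take |d_i|.
|d| = [2, 2, 4, 6, 8, 5]
Step 2: Midrank |d_i| (ties get averaged ranks).
ranks: |2|->1.5, |2|->1.5, |4|->3, |6|->5, |8|->6, |5|->4
Step 3: Attach original signs; sum ranks with positive sign and with negative sign.
W+ = 3 + 5 + 4 = 12
W- = 1.5 + 1.5 + 6 = 9
(Check: W+ + W- = 21 should equal n(n+1)/2 = 21.)
Step 4: Test statistic W = min(W+, W-) = 9.
Step 5: Ties in |d|, so use the tie-corrected normal approximation.
        E[W] = n(n+1)/4 = 6*7/4 = 10.5.
        Tie groups: |d|=2 (t=2); sum(t^3 - t) = 6.
        Var[W] = n(n+1)(2n+1)/24 - sum(t^3-t)/48 = 546/24 - 6/48 = 22.625.
        z = (W - E[W]) / sqrt(Var[W]) = (9 - 10.5) / 4.7566 = -0.3154.
        Two-sided p = 2*Phi(z) = 0.752494.
Step 6: alpha = 0.1. fail to reject H0.

W+ = 12, W- = 9, W = min = 9, p = 0.752494, fail to reject H0.


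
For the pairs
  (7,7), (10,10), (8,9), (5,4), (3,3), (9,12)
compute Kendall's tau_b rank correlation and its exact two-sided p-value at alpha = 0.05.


Step 1: Enumerate the 15 unordered pairs (i,j) with i<j and classify each by sign(x_j-x_i) * sign(y_j-y_i).
  (1,2):dx=+3,dy=+3->C; (1,3):dx=+1,dy=+2->C; (1,4):dx=-2,dy=-3->C; (1,5):dx=-4,dy=-4->C
  (1,6):dx=+2,dy=+5->C; (2,3):dx=-2,dy=-1->C; (2,4):dx=-5,dy=-6->C; (2,5):dx=-7,dy=-7->C
  (2,6):dx=-1,dy=+2->D; (3,4):dx=-3,dy=-5->C; (3,5):dx=-5,dy=-6->C; (3,6):dx=+1,dy=+3->C
  (4,5):dx=-2,dy=-1->C; (4,6):dx=+4,dy=+8->C; (5,6):dx=+6,dy=+9->C
Step 2: C = 14, D = 1, total pairs = 15.
Step 3: tau = (C - D)/(n(n-1)/2) = (14 - 1)/15 = 0.866667.
Step 4: Exact two-sided p-value (enumerate n! = 720 permutations of y under H0): p = 0.016667.
Step 5: alpha = 0.05. reject H0.

tau_b = 0.8667 (C=14, D=1), p = 0.016667, reject H0.


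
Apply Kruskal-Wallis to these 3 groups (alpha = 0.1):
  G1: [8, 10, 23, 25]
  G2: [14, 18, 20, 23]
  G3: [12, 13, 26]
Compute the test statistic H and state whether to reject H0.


Step 1: Combine all N = 11 observations and assign midranks.
sorted (value, group, rank): (8,G1,1), (10,G1,2), (12,G3,3), (13,G3,4), (14,G2,5), (18,G2,6), (20,G2,7), (23,G1,8.5), (23,G2,8.5), (25,G1,10), (26,G3,11)
Step 2: Sum ranks within each group.
R_1 = 21.5 (n_1 = 4)
R_2 = 26.5 (n_2 = 4)
R_3 = 18 (n_3 = 3)
Step 3: H = 12/(N(N+1)) * sum(R_i^2/n_i) - 3(N+1)
     = 12/(11*12) * (21.5^2/4 + 26.5^2/4 + 18^2/3) - 3*12
     = 0.090909 * 399.125 - 36
     = 0.284091.
Step 4: Ties present; correction factor C = 1 - 6/(11^3 - 11) = 0.995455. Corrected H = 0.284091 / 0.995455 = 0.285388.
Step 5: Under H0, H ~ chi^2(2); p-value = 0.867019.
Step 6: alpha = 0.1. fail to reject H0.

H = 0.2854, df = 2, p = 0.867019, fail to reject H0.


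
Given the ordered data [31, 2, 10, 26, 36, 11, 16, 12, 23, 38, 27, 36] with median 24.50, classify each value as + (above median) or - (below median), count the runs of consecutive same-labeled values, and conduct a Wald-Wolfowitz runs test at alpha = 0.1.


Step 1: Compute median = 24.50; label A = above, B = below.
Labels in order: ABBAABBBBAAA  (n_A = 6, n_B = 6)
Step 2: Count runs R = 5.
Step 3: Under H0 (random ordering), E[R] = 2*n_A*n_B/(n_A+n_B) + 1 = 2*6*6/12 + 1 = 7.0000.
        Var[R] = 2*n_A*n_B*(2*n_A*n_B - n_A - n_B) / ((n_A+n_B)^2 * (n_A+n_B-1)) = 4320/1584 = 2.7273.
        SD[R] = 1.6514.
Step 4: Continuity-corrected z = (R + 0.5 - E[R]) / SD[R] = (5 + 0.5 - 7.0000) / 1.6514 = -0.9083.
Step 5: Two-sided p-value via normal approximation = 2*(1 - Phi(|z|)) = 0.363722.
Step 6: alpha = 0.1. fail to reject H0.

R = 5, z = -0.9083, p = 0.363722, fail to reject H0.


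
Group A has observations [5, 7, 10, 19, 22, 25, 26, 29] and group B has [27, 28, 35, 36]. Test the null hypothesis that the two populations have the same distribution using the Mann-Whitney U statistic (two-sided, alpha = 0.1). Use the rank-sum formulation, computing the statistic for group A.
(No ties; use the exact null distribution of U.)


Step 1: Combine and sort all 12 observations; assign midranks.
sorted (value, group): (5,X), (7,X), (10,X), (19,X), (22,X), (25,X), (26,X), (27,Y), (28,Y), (29,X), (35,Y), (36,Y)
ranks: 5->1, 7->2, 10->3, 19->4, 22->5, 25->6, 26->7, 27->8, 28->9, 29->10, 35->11, 36->12
Step 2: Rank sum for X: R1 = 1 + 2 + 3 + 4 + 5 + 6 + 7 + 10 = 38.
Step 3: U_X = R1 - n1(n1+1)/2 = 38 - 8*9/2 = 38 - 36 = 2.
       U_Y = n1*n2 - U_X = 32 - 2 = 30.
Step 4: No ties, so the exact null distribution of U (based on enumerating the C(12,8) = 495 equally likely rank assignments) gives the two-sided p-value.
Step 5: p-value = 0.016162; compare to alpha = 0.1. reject H0.

U_X = 2, p = 0.016162, reject H0 at alpha = 0.1.


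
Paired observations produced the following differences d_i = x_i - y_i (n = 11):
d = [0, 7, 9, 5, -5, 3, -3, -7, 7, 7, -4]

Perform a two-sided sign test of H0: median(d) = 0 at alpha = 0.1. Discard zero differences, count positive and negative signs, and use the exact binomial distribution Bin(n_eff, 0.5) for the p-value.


Step 1: Discard zero differences. Original n = 11; n_eff = number of nonzero differences = 10.
Nonzero differences (with sign): +7, +9, +5, -5, +3, -3, -7, +7, +7, -4
Step 2: Count signs: positive = 6, negative = 4.
Step 3: Under H0: P(positive) = 0.5, so the number of positives S ~ Bin(10, 0.5).
Step 4: Two-sided exact p-value = sum of Bin(10,0.5) probabilities at or below the observed probability = 0.753906.
Step 5: alpha = 0.1. fail to reject H0.

n_eff = 10, pos = 6, neg = 4, p = 0.753906, fail to reject H0.


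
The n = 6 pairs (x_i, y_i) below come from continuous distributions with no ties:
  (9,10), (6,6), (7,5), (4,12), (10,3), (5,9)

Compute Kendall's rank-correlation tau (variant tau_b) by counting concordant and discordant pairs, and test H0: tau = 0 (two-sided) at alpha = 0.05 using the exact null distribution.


Step 1: Enumerate the 15 unordered pairs (i,j) with i<j and classify each by sign(x_j-x_i) * sign(y_j-y_i).
  (1,2):dx=-3,dy=-4->C; (1,3):dx=-2,dy=-5->C; (1,4):dx=-5,dy=+2->D; (1,5):dx=+1,dy=-7->D
  (1,6):dx=-4,dy=-1->C; (2,3):dx=+1,dy=-1->D; (2,4):dx=-2,dy=+6->D; (2,5):dx=+4,dy=-3->D
  (2,6):dx=-1,dy=+3->D; (3,4):dx=-3,dy=+7->D; (3,5):dx=+3,dy=-2->D; (3,6):dx=-2,dy=+4->D
  (4,5):dx=+6,dy=-9->D; (4,6):dx=+1,dy=-3->D; (5,6):dx=-5,dy=+6->D
Step 2: C = 3, D = 12, total pairs = 15.
Step 3: tau = (C - D)/(n(n-1)/2) = (3 - 12)/15 = -0.600000.
Step 4: Exact two-sided p-value (enumerate n! = 720 permutations of y under H0): p = 0.136111.
Step 5: alpha = 0.05. fail to reject H0.

tau_b = -0.6000 (C=3, D=12), p = 0.136111, fail to reject H0.


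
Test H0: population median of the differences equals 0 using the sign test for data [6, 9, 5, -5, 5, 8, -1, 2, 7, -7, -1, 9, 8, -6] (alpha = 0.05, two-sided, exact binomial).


Step 1: Discard zero differences. Original n = 14; n_eff = number of nonzero differences = 14.
Nonzero differences (with sign): +6, +9, +5, -5, +5, +8, -1, +2, +7, -7, -1, +9, +8, -6
Step 2: Count signs: positive = 9, negative = 5.
Step 3: Under H0: P(positive) = 0.5, so the number of positives S ~ Bin(14, 0.5).
Step 4: Two-sided exact p-value = sum of Bin(14,0.5) probabilities at or below the observed probability = 0.423950.
Step 5: alpha = 0.05. fail to reject H0.

n_eff = 14, pos = 9, neg = 5, p = 0.423950, fail to reject H0.


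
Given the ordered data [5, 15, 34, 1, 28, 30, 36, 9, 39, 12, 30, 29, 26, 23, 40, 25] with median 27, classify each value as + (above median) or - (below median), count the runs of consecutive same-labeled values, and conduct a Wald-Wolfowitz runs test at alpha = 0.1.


Step 1: Compute median = 27; label A = above, B = below.
Labels in order: BBABAAABABAABBAB  (n_A = 8, n_B = 8)
Step 2: Count runs R = 11.
Step 3: Under H0 (random ordering), E[R] = 2*n_A*n_B/(n_A+n_B) + 1 = 2*8*8/16 + 1 = 9.0000.
        Var[R] = 2*n_A*n_B*(2*n_A*n_B - n_A - n_B) / ((n_A+n_B)^2 * (n_A+n_B-1)) = 14336/3840 = 3.7333.
        SD[R] = 1.9322.
Step 4: Continuity-corrected z = (R - 0.5 - E[R]) / SD[R] = (11 - 0.5 - 9.0000) / 1.9322 = 0.7763.
Step 5: Two-sided p-value via normal approximation = 2*(1 - Phi(|z|)) = 0.437558.
Step 6: alpha = 0.1. fail to reject H0.

R = 11, z = 0.7763, p = 0.437558, fail to reject H0.


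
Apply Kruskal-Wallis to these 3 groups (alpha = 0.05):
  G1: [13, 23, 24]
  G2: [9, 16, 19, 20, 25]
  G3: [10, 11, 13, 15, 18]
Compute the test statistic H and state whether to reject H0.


Step 1: Combine all N = 13 observations and assign midranks.
sorted (value, group, rank): (9,G2,1), (10,G3,2), (11,G3,3), (13,G1,4.5), (13,G3,4.5), (15,G3,6), (16,G2,7), (18,G3,8), (19,G2,9), (20,G2,10), (23,G1,11), (24,G1,12), (25,G2,13)
Step 2: Sum ranks within each group.
R_1 = 27.5 (n_1 = 3)
R_2 = 40 (n_2 = 5)
R_3 = 23.5 (n_3 = 5)
Step 3: H = 12/(N(N+1)) * sum(R_i^2/n_i) - 3(N+1)
     = 12/(13*14) * (27.5^2/3 + 40^2/5 + 23.5^2/5) - 3*14
     = 0.065934 * 682.533 - 42
     = 3.002198.
Step 4: Ties present; correction factor C = 1 - 6/(13^3 - 13) = 0.997253. Corrected H = 3.002198 / 0.997253 = 3.010468.
Step 5: Under H0, H ~ chi^2(2); p-value = 0.221965.
Step 6: alpha = 0.05. fail to reject H0.

H = 3.0105, df = 2, p = 0.221965, fail to reject H0.


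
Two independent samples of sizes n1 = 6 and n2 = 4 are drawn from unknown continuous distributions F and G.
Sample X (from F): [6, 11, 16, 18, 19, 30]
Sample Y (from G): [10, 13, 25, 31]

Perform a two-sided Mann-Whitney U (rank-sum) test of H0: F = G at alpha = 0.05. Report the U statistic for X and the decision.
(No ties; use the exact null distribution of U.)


Step 1: Combine and sort all 10 observations; assign midranks.
sorted (value, group): (6,X), (10,Y), (11,X), (13,Y), (16,X), (18,X), (19,X), (25,Y), (30,X), (31,Y)
ranks: 6->1, 10->2, 11->3, 13->4, 16->5, 18->6, 19->7, 25->8, 30->9, 31->10
Step 2: Rank sum for X: R1 = 1 + 3 + 5 + 6 + 7 + 9 = 31.
Step 3: U_X = R1 - n1(n1+1)/2 = 31 - 6*7/2 = 31 - 21 = 10.
       U_Y = n1*n2 - U_X = 24 - 10 = 14.
Step 4: No ties, so the exact null distribution of U (based on enumerating the C(10,6) = 210 equally likely rank assignments) gives the two-sided p-value.
Step 5: p-value = 0.761905; compare to alpha = 0.05. fail to reject H0.

U_X = 10, p = 0.761905, fail to reject H0 at alpha = 0.05.


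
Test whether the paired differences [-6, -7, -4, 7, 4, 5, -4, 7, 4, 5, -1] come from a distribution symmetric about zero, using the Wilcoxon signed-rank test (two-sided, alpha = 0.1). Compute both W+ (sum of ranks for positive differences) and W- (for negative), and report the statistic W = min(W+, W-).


Step 1: Drop any zero differences (none here) and take |d_i|.
|d| = [6, 7, 4, 7, 4, 5, 4, 7, 4, 5, 1]
Step 2: Midrank |d_i| (ties get averaged ranks).
ranks: |6|->8, |7|->10, |4|->3.5, |7|->10, |4|->3.5, |5|->6.5, |4|->3.5, |7|->10, |4|->3.5, |5|->6.5, |1|->1
Step 3: Attach original signs; sum ranks with positive sign and with negative sign.
W+ = 10 + 3.5 + 6.5 + 10 + 3.5 + 6.5 = 40
W- = 8 + 10 + 3.5 + 3.5 + 1 = 26
(Check: W+ + W- = 66 should equal n(n+1)/2 = 66.)
Step 4: Test statistic W = min(W+, W-) = 26.
Step 5: Ties in |d|, so use the tie-corrected normal approximation.
        E[W] = n(n+1)/4 = 11*12/4 = 33.
        Tie groups: |d|=4 (t=4), |d|=5 (t=2), |d|=7 (t=3); sum(t^3 - t) = 90.
        Var[W] = n(n+1)(2n+1)/24 - sum(t^3-t)/48 = 3036/24 - 90/48 = 124.625.
        z = (W - E[W]) / sqrt(Var[W]) = (26 - 33) / 11.1636 = -0.6270.
        Two-sided p = 2*Phi(z) = 0.530633.
Step 6: alpha = 0.1. fail to reject H0.

W+ = 40, W- = 26, W = min = 26, p = 0.530633, fail to reject H0.


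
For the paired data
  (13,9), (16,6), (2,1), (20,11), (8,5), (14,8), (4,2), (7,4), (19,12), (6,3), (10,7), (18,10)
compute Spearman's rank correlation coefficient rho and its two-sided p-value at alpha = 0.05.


Step 1: Rank x and y separately (midranks; no ties here).
rank(x): 13->7, 16->9, 2->1, 20->12, 8->5, 14->8, 4->2, 7->4, 19->11, 6->3, 10->6, 18->10
rank(y): 9->9, 6->6, 1->1, 11->11, 5->5, 8->8, 2->2, 4->4, 12->12, 3->3, 7->7, 10->10
Step 2: d_i = R_x(i) - R_y(i); compute d_i^2.
  (7-9)^2=4, (9-6)^2=9, (1-1)^2=0, (12-11)^2=1, (5-5)^2=0, (8-8)^2=0, (2-2)^2=0, (4-4)^2=0, (11-12)^2=1, (3-3)^2=0, (6-7)^2=1, (10-10)^2=0
sum(d^2) = 16.
Step 3: rho = 1 - 6*16 / (12*(12^2 - 1)) = 1 - 96/1716 = 0.944056.
Step 4: Under H0, t = rho * sqrt((n-2)/(1-rho^2)) = 9.0525 ~ t(10).
Step 5: Two-sided p-value from the t-distribution with 10 df = 0.000004.
Step 6: alpha = 0.05. reject H0.

rho = 0.9441, p = 0.000004, reject H0 at alpha = 0.05.


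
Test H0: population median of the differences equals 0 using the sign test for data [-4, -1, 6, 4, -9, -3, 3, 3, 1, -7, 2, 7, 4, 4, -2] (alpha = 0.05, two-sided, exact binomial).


Step 1: Discard zero differences. Original n = 15; n_eff = number of nonzero differences = 15.
Nonzero differences (with sign): -4, -1, +6, +4, -9, -3, +3, +3, +1, -7, +2, +7, +4, +4, -2
Step 2: Count signs: positive = 9, negative = 6.
Step 3: Under H0: P(positive) = 0.5, so the number of positives S ~ Bin(15, 0.5).
Step 4: Two-sided exact p-value = sum of Bin(15,0.5) probabilities at or below the observed probability = 0.607239.
Step 5: alpha = 0.05. fail to reject H0.

n_eff = 15, pos = 9, neg = 6, p = 0.607239, fail to reject H0.


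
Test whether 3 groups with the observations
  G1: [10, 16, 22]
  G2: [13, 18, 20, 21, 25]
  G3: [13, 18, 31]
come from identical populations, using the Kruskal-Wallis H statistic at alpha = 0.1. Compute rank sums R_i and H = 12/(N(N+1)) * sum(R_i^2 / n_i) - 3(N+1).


Step 1: Combine all N = 11 observations and assign midranks.
sorted (value, group, rank): (10,G1,1), (13,G2,2.5), (13,G3,2.5), (16,G1,4), (18,G2,5.5), (18,G3,5.5), (20,G2,7), (21,G2,8), (22,G1,9), (25,G2,10), (31,G3,11)
Step 2: Sum ranks within each group.
R_1 = 14 (n_1 = 3)
R_2 = 33 (n_2 = 5)
R_3 = 19 (n_3 = 3)
Step 3: H = 12/(N(N+1)) * sum(R_i^2/n_i) - 3(N+1)
     = 12/(11*12) * (14^2/3 + 33^2/5 + 19^2/3) - 3*12
     = 0.090909 * 403.467 - 36
     = 0.678788.
Step 4: Ties present; correction factor C = 1 - 12/(11^3 - 11) = 0.990909. Corrected H = 0.678788 / 0.990909 = 0.685015.
Step 5: Under H0, H ~ chi^2(2); p-value = 0.709988.
Step 6: alpha = 0.1. fail to reject H0.

H = 0.6850, df = 2, p = 0.709988, fail to reject H0.


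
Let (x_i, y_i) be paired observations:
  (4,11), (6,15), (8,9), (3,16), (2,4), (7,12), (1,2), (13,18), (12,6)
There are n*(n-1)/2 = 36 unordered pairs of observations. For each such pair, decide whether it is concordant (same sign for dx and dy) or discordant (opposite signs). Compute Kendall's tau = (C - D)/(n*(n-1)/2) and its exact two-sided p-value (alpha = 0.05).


Step 1: Enumerate the 36 unordered pairs (i,j) with i<j and classify each by sign(x_j-x_i) * sign(y_j-y_i).
  (1,2):dx=+2,dy=+4->C; (1,3):dx=+4,dy=-2->D; (1,4):dx=-1,dy=+5->D; (1,5):dx=-2,dy=-7->C
  (1,6):dx=+3,dy=+1->C; (1,7):dx=-3,dy=-9->C; (1,8):dx=+9,dy=+7->C; (1,9):dx=+8,dy=-5->D
  (2,3):dx=+2,dy=-6->D; (2,4):dx=-3,dy=+1->D; (2,5):dx=-4,dy=-11->C; (2,6):dx=+1,dy=-3->D
  (2,7):dx=-5,dy=-13->C; (2,8):dx=+7,dy=+3->C; (2,9):dx=+6,dy=-9->D; (3,4):dx=-5,dy=+7->D
  (3,5):dx=-6,dy=-5->C; (3,6):dx=-1,dy=+3->D; (3,7):dx=-7,dy=-7->C; (3,8):dx=+5,dy=+9->C
  (3,9):dx=+4,dy=-3->D; (4,5):dx=-1,dy=-12->C; (4,6):dx=+4,dy=-4->D; (4,7):dx=-2,dy=-14->C
  (4,8):dx=+10,dy=+2->C; (4,9):dx=+9,dy=-10->D; (5,6):dx=+5,dy=+8->C; (5,7):dx=-1,dy=-2->C
  (5,8):dx=+11,dy=+14->C; (5,9):dx=+10,dy=+2->C; (6,7):dx=-6,dy=-10->C; (6,8):dx=+6,dy=+6->C
  (6,9):dx=+5,dy=-6->D; (7,8):dx=+12,dy=+16->C; (7,9):dx=+11,dy=+4->C; (8,9):dx=-1,dy=-12->C
Step 2: C = 23, D = 13, total pairs = 36.
Step 3: tau = (C - D)/(n(n-1)/2) = (23 - 13)/36 = 0.277778.
Step 4: Exact two-sided p-value (enumerate n! = 362880 permutations of y under H0): p = 0.358488.
Step 5: alpha = 0.05. fail to reject H0.

tau_b = 0.2778 (C=23, D=13), p = 0.358488, fail to reject H0.


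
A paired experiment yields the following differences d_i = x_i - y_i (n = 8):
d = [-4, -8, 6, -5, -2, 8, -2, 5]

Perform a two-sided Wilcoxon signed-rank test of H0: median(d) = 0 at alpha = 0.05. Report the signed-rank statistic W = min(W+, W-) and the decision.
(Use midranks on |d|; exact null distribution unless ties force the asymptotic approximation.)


Step 1: Drop any zero differences (none here) and take |d_i|.
|d| = [4, 8, 6, 5, 2, 8, 2, 5]
Step 2: Midrank |d_i| (ties get averaged ranks).
ranks: |4|->3, |8|->7.5, |6|->6, |5|->4.5, |2|->1.5, |8|->7.5, |2|->1.5, |5|->4.5
Step 3: Attach original signs; sum ranks with positive sign and with negative sign.
W+ = 6 + 7.5 + 4.5 = 18
W- = 3 + 7.5 + 4.5 + 1.5 + 1.5 = 18
(Check: W+ + W- = 36 should equal n(n+1)/2 = 36.)
Step 4: Test statistic W = min(W+, W-) = 18.
Step 5: Ties in |d|, so use the tie-corrected normal approximation.
        E[W] = n(n+1)/4 = 8*9/4 = 18.
        Tie groups: |d|=2 (t=2), |d|=5 (t=2), |d|=8 (t=2); sum(t^3 - t) = 18.
        Var[W] = n(n+1)(2n+1)/24 - sum(t^3-t)/48 = 1224/24 - 18/48 = 50.625.
        z = (W - E[W]) / sqrt(Var[W]) = (18 - 18) / 7.1151 = 0.0000.
        Two-sided p = 2*Phi(z) = 1.000000.
Step 6: alpha = 0.05. fail to reject H0.

W+ = 18, W- = 18, W = min = 18, p = 1.000000, fail to reject H0.


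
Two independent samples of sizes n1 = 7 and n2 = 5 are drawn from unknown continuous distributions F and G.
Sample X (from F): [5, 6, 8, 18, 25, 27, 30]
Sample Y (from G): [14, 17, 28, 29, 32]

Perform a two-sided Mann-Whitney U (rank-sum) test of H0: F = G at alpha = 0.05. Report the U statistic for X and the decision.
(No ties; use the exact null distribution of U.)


Step 1: Combine and sort all 12 observations; assign midranks.
sorted (value, group): (5,X), (6,X), (8,X), (14,Y), (17,Y), (18,X), (25,X), (27,X), (28,Y), (29,Y), (30,X), (32,Y)
ranks: 5->1, 6->2, 8->3, 14->4, 17->5, 18->6, 25->7, 27->8, 28->9, 29->10, 30->11, 32->12
Step 2: Rank sum for X: R1 = 1 + 2 + 3 + 6 + 7 + 8 + 11 = 38.
Step 3: U_X = R1 - n1(n1+1)/2 = 38 - 7*8/2 = 38 - 28 = 10.
       U_Y = n1*n2 - U_X = 35 - 10 = 25.
Step 4: No ties, so the exact null distribution of U (based on enumerating the C(12,7) = 792 equally likely rank assignments) gives the two-sided p-value.
Step 5: p-value = 0.267677; compare to alpha = 0.05. fail to reject H0.

U_X = 10, p = 0.267677, fail to reject H0 at alpha = 0.05.


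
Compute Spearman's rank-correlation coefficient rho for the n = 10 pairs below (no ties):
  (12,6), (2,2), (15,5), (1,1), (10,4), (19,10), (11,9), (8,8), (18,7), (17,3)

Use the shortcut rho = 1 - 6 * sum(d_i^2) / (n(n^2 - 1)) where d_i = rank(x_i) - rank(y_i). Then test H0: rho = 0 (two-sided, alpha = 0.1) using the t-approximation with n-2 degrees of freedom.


Step 1: Rank x and y separately (midranks; no ties here).
rank(x): 12->6, 2->2, 15->7, 1->1, 10->4, 19->10, 11->5, 8->3, 18->9, 17->8
rank(y): 6->6, 2->2, 5->5, 1->1, 4->4, 10->10, 9->9, 8->8, 7->7, 3->3
Step 2: d_i = R_x(i) - R_y(i); compute d_i^2.
  (6-6)^2=0, (2-2)^2=0, (7-5)^2=4, (1-1)^2=0, (4-4)^2=0, (10-10)^2=0, (5-9)^2=16, (3-8)^2=25, (9-7)^2=4, (8-3)^2=25
sum(d^2) = 74.
Step 3: rho = 1 - 6*74 / (10*(10^2 - 1)) = 1 - 444/990 = 0.551515.
Step 4: Under H0, t = rho * sqrt((n-2)/(1-rho^2)) = 1.8700 ~ t(8).
Step 5: Two-sided p-value from the t-distribution with 8 df = 0.098401.
Step 6: alpha = 0.1. reject H0.

rho = 0.5515, p = 0.098401, reject H0 at alpha = 0.1.


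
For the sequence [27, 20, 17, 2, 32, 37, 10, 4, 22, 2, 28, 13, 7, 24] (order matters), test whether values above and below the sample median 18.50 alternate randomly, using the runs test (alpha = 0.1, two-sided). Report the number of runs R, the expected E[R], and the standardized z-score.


Step 1: Compute median = 18.50; label A = above, B = below.
Labels in order: AABBAABBABABBA  (n_A = 7, n_B = 7)
Step 2: Count runs R = 9.
Step 3: Under H0 (random ordering), E[R] = 2*n_A*n_B/(n_A+n_B) + 1 = 2*7*7/14 + 1 = 8.0000.
        Var[R] = 2*n_A*n_B*(2*n_A*n_B - n_A - n_B) / ((n_A+n_B)^2 * (n_A+n_B-1)) = 8232/2548 = 3.2308.
        SD[R] = 1.7974.
Step 4: Continuity-corrected z = (R - 0.5 - E[R]) / SD[R] = (9 - 0.5 - 8.0000) / 1.7974 = 0.2782.
Step 5: Two-sided p-value via normal approximation = 2*(1 - Phi(|z|)) = 0.780879.
Step 6: alpha = 0.1. fail to reject H0.

R = 9, z = 0.2782, p = 0.780879, fail to reject H0.


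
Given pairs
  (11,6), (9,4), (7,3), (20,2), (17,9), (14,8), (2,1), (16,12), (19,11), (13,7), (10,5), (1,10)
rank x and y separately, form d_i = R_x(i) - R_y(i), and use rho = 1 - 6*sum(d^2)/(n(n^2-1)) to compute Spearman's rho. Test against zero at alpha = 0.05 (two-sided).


Step 1: Rank x and y separately (midranks; no ties here).
rank(x): 11->6, 9->4, 7->3, 20->12, 17->10, 14->8, 2->2, 16->9, 19->11, 13->7, 10->5, 1->1
rank(y): 6->6, 4->4, 3->3, 2->2, 9->9, 8->8, 1->1, 12->12, 11->11, 7->7, 5->5, 10->10
Step 2: d_i = R_x(i) - R_y(i); compute d_i^2.
  (6-6)^2=0, (4-4)^2=0, (3-3)^2=0, (12-2)^2=100, (10-9)^2=1, (8-8)^2=0, (2-1)^2=1, (9-12)^2=9, (11-11)^2=0, (7-7)^2=0, (5-5)^2=0, (1-10)^2=81
sum(d^2) = 192.
Step 3: rho = 1 - 6*192 / (12*(12^2 - 1)) = 1 - 1152/1716 = 0.328671.
Step 4: Under H0, t = rho * sqrt((n-2)/(1-rho^2)) = 1.1005 ~ t(10).
Step 5: Two-sided p-value from the t-distribution with 10 df = 0.296904.
Step 6: alpha = 0.05. fail to reject H0.

rho = 0.3287, p = 0.296904, fail to reject H0 at alpha = 0.05.


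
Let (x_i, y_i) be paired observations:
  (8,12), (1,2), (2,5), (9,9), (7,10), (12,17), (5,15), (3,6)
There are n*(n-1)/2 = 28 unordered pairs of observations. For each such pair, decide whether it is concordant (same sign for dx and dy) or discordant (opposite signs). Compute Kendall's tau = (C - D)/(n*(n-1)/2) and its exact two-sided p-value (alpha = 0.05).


Step 1: Enumerate the 28 unordered pairs (i,j) with i<j and classify each by sign(x_j-x_i) * sign(y_j-y_i).
  (1,2):dx=-7,dy=-10->C; (1,3):dx=-6,dy=-7->C; (1,4):dx=+1,dy=-3->D; (1,5):dx=-1,dy=-2->C
  (1,6):dx=+4,dy=+5->C; (1,7):dx=-3,dy=+3->D; (1,8):dx=-5,dy=-6->C; (2,3):dx=+1,dy=+3->C
  (2,4):dx=+8,dy=+7->C; (2,5):dx=+6,dy=+8->C; (2,6):dx=+11,dy=+15->C; (2,7):dx=+4,dy=+13->C
  (2,8):dx=+2,dy=+4->C; (3,4):dx=+7,dy=+4->C; (3,5):dx=+5,dy=+5->C; (3,6):dx=+10,dy=+12->C
  (3,7):dx=+3,dy=+10->C; (3,8):dx=+1,dy=+1->C; (4,5):dx=-2,dy=+1->D; (4,6):dx=+3,dy=+8->C
  (4,7):dx=-4,dy=+6->D; (4,8):dx=-6,dy=-3->C; (5,6):dx=+5,dy=+7->C; (5,7):dx=-2,dy=+5->D
  (5,8):dx=-4,dy=-4->C; (6,7):dx=-7,dy=-2->C; (6,8):dx=-9,dy=-11->C; (7,8):dx=-2,dy=-9->C
Step 2: C = 23, D = 5, total pairs = 28.
Step 3: tau = (C - D)/(n(n-1)/2) = (23 - 5)/28 = 0.642857.
Step 4: Exact two-sided p-value (enumerate n! = 40320 permutations of y under H0): p = 0.031151.
Step 5: alpha = 0.05. reject H0.

tau_b = 0.6429 (C=23, D=5), p = 0.031151, reject H0.


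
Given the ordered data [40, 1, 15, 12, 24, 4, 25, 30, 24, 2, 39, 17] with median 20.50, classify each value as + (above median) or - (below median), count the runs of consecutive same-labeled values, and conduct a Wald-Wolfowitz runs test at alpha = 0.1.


Step 1: Compute median = 20.50; label A = above, B = below.
Labels in order: ABBBABAAABAB  (n_A = 6, n_B = 6)
Step 2: Count runs R = 8.
Step 3: Under H0 (random ordering), E[R] = 2*n_A*n_B/(n_A+n_B) + 1 = 2*6*6/12 + 1 = 7.0000.
        Var[R] = 2*n_A*n_B*(2*n_A*n_B - n_A - n_B) / ((n_A+n_B)^2 * (n_A+n_B-1)) = 4320/1584 = 2.7273.
        SD[R] = 1.6514.
Step 4: Continuity-corrected z = (R - 0.5 - E[R]) / SD[R] = (8 - 0.5 - 7.0000) / 1.6514 = 0.3028.
Step 5: Two-sided p-value via normal approximation = 2*(1 - Phi(|z|)) = 0.762069.
Step 6: alpha = 0.1. fail to reject H0.

R = 8, z = 0.3028, p = 0.762069, fail to reject H0.


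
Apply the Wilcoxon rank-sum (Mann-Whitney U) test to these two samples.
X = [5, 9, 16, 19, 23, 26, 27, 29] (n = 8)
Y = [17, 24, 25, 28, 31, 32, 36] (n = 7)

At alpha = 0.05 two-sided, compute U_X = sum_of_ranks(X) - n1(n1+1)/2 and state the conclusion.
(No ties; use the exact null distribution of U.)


Step 1: Combine and sort all 15 observations; assign midranks.
sorted (value, group): (5,X), (9,X), (16,X), (17,Y), (19,X), (23,X), (24,Y), (25,Y), (26,X), (27,X), (28,Y), (29,X), (31,Y), (32,Y), (36,Y)
ranks: 5->1, 9->2, 16->3, 17->4, 19->5, 23->6, 24->7, 25->8, 26->9, 27->10, 28->11, 29->12, 31->13, 32->14, 36->15
Step 2: Rank sum for X: R1 = 1 + 2 + 3 + 5 + 6 + 9 + 10 + 12 = 48.
Step 3: U_X = R1 - n1(n1+1)/2 = 48 - 8*9/2 = 48 - 36 = 12.
       U_Y = n1*n2 - U_X = 56 - 12 = 44.
Step 4: No ties, so the exact null distribution of U (based on enumerating the C(15,8) = 6435 equally likely rank assignments) gives the two-sided p-value.
Step 5: p-value = 0.072106; compare to alpha = 0.05. fail to reject H0.

U_X = 12, p = 0.072106, fail to reject H0 at alpha = 0.05.


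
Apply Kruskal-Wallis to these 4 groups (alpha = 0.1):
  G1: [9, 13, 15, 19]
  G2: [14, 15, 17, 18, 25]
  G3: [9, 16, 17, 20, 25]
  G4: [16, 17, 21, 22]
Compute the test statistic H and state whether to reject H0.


Step 1: Combine all N = 18 observations and assign midranks.
sorted (value, group, rank): (9,G1,1.5), (9,G3,1.5), (13,G1,3), (14,G2,4), (15,G1,5.5), (15,G2,5.5), (16,G3,7.5), (16,G4,7.5), (17,G2,10), (17,G3,10), (17,G4,10), (18,G2,12), (19,G1,13), (20,G3,14), (21,G4,15), (22,G4,16), (25,G2,17.5), (25,G3,17.5)
Step 2: Sum ranks within each group.
R_1 = 23 (n_1 = 4)
R_2 = 49 (n_2 = 5)
R_3 = 50.5 (n_3 = 5)
R_4 = 48.5 (n_4 = 4)
Step 3: H = 12/(N(N+1)) * sum(R_i^2/n_i) - 3(N+1)
     = 12/(18*19) * (23^2/4 + 49^2/5 + 50.5^2/5 + 48.5^2/4) - 3*19
     = 0.035088 * 1710.56 - 57
     = 3.019737.
Step 4: Ties present; correction factor C = 1 - 48/(18^3 - 18) = 0.991744. Corrected H = 3.019737 / 0.991744 = 3.044875.
Step 5: Under H0, H ~ chi^2(3); p-value = 0.384758.
Step 6: alpha = 0.1. fail to reject H0.

H = 3.0449, df = 3, p = 0.384758, fail to reject H0.


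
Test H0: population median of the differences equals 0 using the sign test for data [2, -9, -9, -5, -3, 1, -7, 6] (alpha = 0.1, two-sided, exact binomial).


Step 1: Discard zero differences. Original n = 8; n_eff = number of nonzero differences = 8.
Nonzero differences (with sign): +2, -9, -9, -5, -3, +1, -7, +6
Step 2: Count signs: positive = 3, negative = 5.
Step 3: Under H0: P(positive) = 0.5, so the number of positives S ~ Bin(8, 0.5).
Step 4: Two-sided exact p-value = sum of Bin(8,0.5) probabilities at or below the observed probability = 0.726562.
Step 5: alpha = 0.1. fail to reject H0.

n_eff = 8, pos = 3, neg = 5, p = 0.726562, fail to reject H0.


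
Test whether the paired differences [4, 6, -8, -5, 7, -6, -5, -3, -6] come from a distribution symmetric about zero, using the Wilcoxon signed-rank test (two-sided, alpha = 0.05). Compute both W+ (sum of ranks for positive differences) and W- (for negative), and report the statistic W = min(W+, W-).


Step 1: Drop any zero differences (none here) and take |d_i|.
|d| = [4, 6, 8, 5, 7, 6, 5, 3, 6]
Step 2: Midrank |d_i| (ties get averaged ranks).
ranks: |4|->2, |6|->6, |8|->9, |5|->3.5, |7|->8, |6|->6, |5|->3.5, |3|->1, |6|->6
Step 3: Attach original signs; sum ranks with positive sign and with negative sign.
W+ = 2 + 6 + 8 = 16
W- = 9 + 3.5 + 6 + 3.5 + 1 + 6 = 29
(Check: W+ + W- = 45 should equal n(n+1)/2 = 45.)
Step 4: Test statistic W = min(W+, W-) = 16.
Step 5: Ties in |d|, so use the tie-corrected normal approximation.
        E[W] = n(n+1)/4 = 9*10/4 = 22.5.
        Tie groups: |d|=5 (t=2), |d|=6 (t=3); sum(t^3 - t) = 30.
        Var[W] = n(n+1)(2n+1)/24 - sum(t^3-t)/48 = 1710/24 - 30/48 = 70.625.
        z = (W - E[W]) / sqrt(Var[W]) = (16 - 22.5) / 8.4039 = -0.7735.
        Two-sided p = 2*Phi(z) = 0.439254.
Step 6: alpha = 0.05. fail to reject H0.

W+ = 16, W- = 29, W = min = 16, p = 0.439254, fail to reject H0.


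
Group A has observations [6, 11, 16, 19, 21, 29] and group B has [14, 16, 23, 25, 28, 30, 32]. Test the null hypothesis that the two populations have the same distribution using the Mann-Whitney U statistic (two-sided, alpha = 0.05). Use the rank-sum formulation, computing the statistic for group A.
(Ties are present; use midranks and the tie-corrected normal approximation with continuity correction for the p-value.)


Step 1: Combine and sort all 13 observations; assign midranks.
sorted (value, group): (6,X), (11,X), (14,Y), (16,X), (16,Y), (19,X), (21,X), (23,Y), (25,Y), (28,Y), (29,X), (30,Y), (32,Y)
ranks: 6->1, 11->2, 14->3, 16->4.5, 16->4.5, 19->6, 21->7, 23->8, 25->9, 28->10, 29->11, 30->12, 32->13
Step 2: Rank sum for X: R1 = 1 + 2 + 4.5 + 6 + 7 + 11 = 31.5.
Step 3: U_X = R1 - n1(n1+1)/2 = 31.5 - 6*7/2 = 31.5 - 21 = 10.5.
       U_Y = n1*n2 - U_X = 42 - 10.5 = 31.5.
Step 4: Ties are present, so use the tie-corrected normal approximation (with continuity correction) for the p-value.
Step 5: p-value = 0.152563; compare to alpha = 0.05. fail to reject H0.

U_X = 10.5, p = 0.152563, fail to reject H0 at alpha = 0.05.
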